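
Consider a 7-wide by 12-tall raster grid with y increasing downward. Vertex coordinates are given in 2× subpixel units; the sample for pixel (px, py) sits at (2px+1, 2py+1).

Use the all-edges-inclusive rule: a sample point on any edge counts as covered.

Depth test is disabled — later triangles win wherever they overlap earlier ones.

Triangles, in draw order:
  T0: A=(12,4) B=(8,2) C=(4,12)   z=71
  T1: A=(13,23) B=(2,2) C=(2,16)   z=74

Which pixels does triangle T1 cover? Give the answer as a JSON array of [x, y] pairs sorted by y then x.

T0:
  2·area = 48  (B↔C swapped to make it positive)
  edge (12, 4)→(4, 12): d=(-8,8) inclusive
  edge (4, 12)→(8, 2): d=(4,-10) inclusive
  edge (8, 2)→(12, 4): d=(4,2) inclusive
    (4,1)@(9, 3): e=[32,14,2] → X
    (5,1)@(11, 3): e=[16,34,-2] → .
    (6,1)@(13, 3): e=[0,54,-6] → .  [on edge]
    (3,2)@(7, 5): e=[32,2,14] → X
    (5,2)@(11, 5): e=[0,42,6] → X  [on edge]
    (6,2)@(13, 5): e=[-16,62,2] → .
    (3,3)@(7, 7): e=[16,10,22] → X
    (4,3)@(9, 7): e=[0,30,18] → X  [on edge]
    (5,3)@(11, 7): e=[-16,50,14] → .
    (3,4)@(7, 9): e=[0,18,30] → X  [on edge]
    (4,4)@(9, 9): e=[-16,38,26] → .
    (2,5)@(5, 11): e=[0,6,42] → X  [on edge]
    (1,6)@(3, 13): e=[0,-6,54] → .  [on edge]
    (0,7)@(1, 15): e=[0,-18,66] → .  [on edge]
  covered (8 px):
    . . . . . . .
    . . . . X . .
    . . . X X X .
    . . . X X . .
    . . . X . . .
    . . X . . . .
    . . . . . . .
    . . . . . . .
    . . . . . . .
    . . . . . . .
    . . . . . . .
    . . . . . . .
T1:
  2·area = 154  (B↔C swapped to make it positive)
  edge (13, 23)→(2, 16): d=(-11,-7) inclusive
  edge (2, 16)→(2, 2): d=(0,-14) inclusive
  edge (2, 2)→(13, 23): d=(11,21) inclusive
    (1,2)@(3, 5): e=[128,14,12] → X
    (2,2)@(5, 5): e=[142,42,-30] → .
    (1,3)@(3, 7): e=[106,14,34] → X
    (2,3)@(5, 7): e=[120,42,-8] → .
    (1,4)@(3, 9): e=[84,14,56] → X
    (2,4)@(5, 9): e=[98,42,14] → X
    (3,4)@(7, 9): e=[112,70,-28] → .
    (1,5)@(3, 11): e=[62,14,78] → X
    (3,5)@(7, 11): e=[90,70,-6] → .
    (1,6)@(3, 13): e=[40,14,100] → X
    (3,6)@(7, 13): e=[68,70,16] → X
    (4,6)@(9, 13): e=[82,98,-26] → .
    (6,11)@(13, 23): e=[0,154,0] → X  [on edge]
  covered (19 px):
    . . . . . . .
    . . . . . . .
    . X . . . . .
    . X . . . . .
    . X X . . . .
    . X X . . . .
    . X X X . . .
    . X X X . . .
    . . X X X . .
    . . . X X . .
    . . . . . X .
    . . . . . . X

Final: [[1,2],[1,3],[1,4],[2,4],[1,5],[2,5],[1,6],[2,6],[3,6],[1,7],[2,7],[3,7],[2,8],[3,8],[4,8],[3,9],[4,9],[5,10],[6,11]]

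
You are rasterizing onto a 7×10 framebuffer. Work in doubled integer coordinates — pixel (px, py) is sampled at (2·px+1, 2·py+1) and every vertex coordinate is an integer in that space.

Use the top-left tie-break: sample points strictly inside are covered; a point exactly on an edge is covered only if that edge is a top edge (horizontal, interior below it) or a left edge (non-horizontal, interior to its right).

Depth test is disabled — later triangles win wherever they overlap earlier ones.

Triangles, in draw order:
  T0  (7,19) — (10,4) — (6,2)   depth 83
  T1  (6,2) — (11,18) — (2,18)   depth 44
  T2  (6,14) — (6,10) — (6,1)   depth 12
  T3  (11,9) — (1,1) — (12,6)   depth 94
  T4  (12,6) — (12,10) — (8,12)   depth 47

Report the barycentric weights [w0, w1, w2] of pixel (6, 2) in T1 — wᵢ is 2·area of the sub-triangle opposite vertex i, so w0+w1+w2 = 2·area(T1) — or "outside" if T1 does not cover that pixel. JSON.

T0:
  2·area = 66  (B↔C swapped to make it positive)
  edge (7, 19)→(6, 2): d=(-1,-17) top-left  bias=+0
  edge (6, 2)→(10, 4): d=(4,2) right/bottom  bias=-1
  edge (10, 4)→(7, 19): d=(-3,15) right/bottom  bias=-1
    (3,1)@(7, 3): e=[16,2,48] → █
    (4,1)@(9, 3): e=[50,-2,18] → ·
    (3,2)@(7, 5): e=[14,10,42] → █
    (4,2)@(9, 5): e=[48,6,12] → █
    (5,2)@(11, 5): e=[82,2,-18] → ·
    (3,3)@(7, 7): e=[12,18,36] → █
    (5,3)@(11, 7): e=[80,10,-24] → ·
    (3,4)@(7, 9): e=[10,26,30] → █
    (4,4)@(9, 9): e=[44,22,0] → ·  [on edge]
    (3,5)@(7, 11): e=[8,34,24] → █
    (4,5)@(9, 11): e=[42,30,-6] → ·
    (3,6)@(7, 13): e=[6,42,18] → █
    (3,9)@(7, 19): e=[0,66,0] → ·  [on edge]
  covered (10 px):
    · · · · · · ·
    · · · █ · · ·
    · · · █ █ · ·
    · · · █ █ · ·
    · · · █ · · ·
    · · · █ · · ·
    · · · █ · · ·
    · · · █ · · ·
    · · · █ · · ·
    · · · · · · ·
T1:
  2·area = 144
  edge (6, 2)→(11, 18): d=(5,16) right/bottom  bias=-1
  edge (11, 18)→(2, 18): d=(-9,0) right/bottom  bias=-1
  edge (2, 18)→(6, 2): d=(4,-16) top-left  bias=+0
    (2,3)@(5, 7): e=[41,99,4] → █
    (3,3)@(7, 7): e=[9,99,36] → █
    (4,3)@(9, 7): e=[-23,99,68] → ·
    (2,4)@(5, 9): e=[51,81,12] → █
    (4,4)@(9, 9): e=[-13,81,76] → ·
    (2,5)@(5, 11): e=[61,63,20] → █
    (4,5)@(9, 11): e=[-3,63,84] → ·
    (2,6)@(5, 13): e=[71,45,28] → █
    (4,6)@(9, 13): e=[7,45,92] → █
    (5,6)@(11, 13): e=[-25,45,124] → ·
    (1,7)@(3, 15): e=[113,27,4] → █
    (5,7)@(11, 15): e=[-15,27,132] → ·
  covered (17 px):
    · · · · · · ·
    · · · · · · ·
    · · · · · · ·
    · · █ █ · · ·
    · · █ █ · · ·
    · · █ █ · · ·
    · · █ █ █ · ·
    · █ █ █ █ · ·
    · █ █ █ █ · ·
    · · · · · · ·
T2:
  degenerate (2·area = 0) — covers nothing
T3:
  2·area = 38
  edge (11, 9)→(1, 1): d=(-10,-8) top-left  bias=+0
  edge (1, 1)→(12, 6): d=(11,5) right/bottom  bias=-1
  edge (12, 6)→(11, 9): d=(-1,3) right/bottom  bias=-1
    (0,0)@(1, 1): e=[0,0,38] → ·  [on edge]
    (2,1)@(5, 3): e=[12,2,24] → █
    (3,1)@(7, 3): e=[28,-8,18] → ·
    (6,1)@(13, 3): e=[76,-38,0] → ·  [on edge]
    (2,2)@(5, 5): e=[-8,24,22] → ·
    (3,2)@(7, 5): e=[8,14,16] → █
    (4,2)@(9, 5): e=[24,4,10] → █
    (5,2)@(11, 5): e=[40,-6,4] → ·
    (3,3)@(7, 7): e=[-12,36,14] → ·
    (4,3)@(9, 7): e=[4,26,8] → █
    (5,3)@(11, 7): e=[20,16,2] → █
    (6,3)@(13, 7): e=[36,6,-4] → ·
    (5,4)@(11, 9): e=[0,38,0] → ·  [on edge]
    (4,7)@(9, 15): e=[-76,114,0] → ·  [on edge]
  covered (5 px):
    · · · · · · ·
    · · █ · · · ·
    · · · █ █ · ·
    · · · · █ █ ·
    · · · · · · ·
    · · · · · · ·
    · · · · · · ·
    · · · · · · ·
    · · · · · · ·
    · · · · · · ·
T4:
  2·area = 16
  edge (12, 6)→(12, 10): d=(0,4) right/bottom  bias=-1
  edge (12, 10)→(8, 12): d=(-4,2) right/bottom  bias=-1
  edge (8, 12)→(12, 6): d=(4,-6) top-left  bias=+0
    (5,4)@(11, 9): e=[4,6,6] → █
    (6,4)@(13, 9): e=[-4,2,18] → ·
    (4,5)@(9, 11): e=[12,2,2] → █
    (5,5)@(11, 11): e=[4,-2,14] → ·
    (4,6)@(9, 13): e=[12,-6,10] → ·
  covered (2 px):
    · · · · · · ·
    · · · · · · ·
    · · · · · · ·
    · · · · · · ·
    · · · · · █ ·
    · · · · █ · ·
    · · · · · · ·
    · · · · · · ·
    · · · · · · ·
    · · · · · · ·

Final: "outside"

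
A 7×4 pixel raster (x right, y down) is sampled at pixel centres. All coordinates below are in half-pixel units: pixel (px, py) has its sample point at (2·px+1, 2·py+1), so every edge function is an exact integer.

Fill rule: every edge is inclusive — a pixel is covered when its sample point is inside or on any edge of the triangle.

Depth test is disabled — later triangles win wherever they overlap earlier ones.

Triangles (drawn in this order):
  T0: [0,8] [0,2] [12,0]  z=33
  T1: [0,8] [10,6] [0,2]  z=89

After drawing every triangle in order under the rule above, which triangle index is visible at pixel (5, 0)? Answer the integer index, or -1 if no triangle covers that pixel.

T0:
  2·area = 72
  edge (0, 8)→(0, 2): d=(0,-6) inclusive
  edge (0, 2)→(12, 0): d=(12,-2) inclusive
  edge (12, 0)→(0, 8): d=(-12,8) inclusive
    (3,0)@(7, 1): e=[42,2,28] → █
    (4,0)@(9, 1): e=[54,6,12] → █
    (5,0)@(11, 1): e=[66,10,-4] → ·
    (0,1)@(1, 3): e=[6,14,52] → █
    (1,1)@(3, 3): e=[18,18,36] → █
    (2,1)@(5, 3): e=[30,22,20] → █
    (4,1)@(9, 3): e=[54,30,-12] → ·
    (0,2)@(1, 5): e=[6,38,28] → █
    (2,2)@(5, 5): e=[30,46,-4] → ·
    (3,2)@(7, 5): e=[42,50,-20] → ·
    (0,3)@(1, 7): e=[6,62,4] → █
    (1,3)@(3, 7): e=[18,66,-12] → ·
  covered (9 px):
    · · · █ █ · ·
    █ █ █ █ · · ·
    █ █ · · · · ·
    █ · · · · · ·
T1:
  2·area = 60  (B↔C swapped to make it positive)
  edge (0, 8)→(0, 2): d=(0,-6) inclusive
  edge (0, 2)→(10, 6): d=(10,4) inclusive
  edge (10, 6)→(0, 8): d=(-10,2) inclusive
    (0,1)@(1, 3): e=[6,6,48] → █
    (1,1)@(3, 3): e=[18,-2,44] → ·
    (0,2)@(1, 5): e=[6,26,28] → █
    (1,2)@(3, 5): e=[18,18,24] → █
    (2,2)@(5, 5): e=[30,10,20] → █
    (3,2)@(7, 5): e=[42,2,16] → █
    (4,2)@(9, 5): e=[54,-6,12] → ·
    (0,3)@(1, 7): e=[6,46,8] → █
    (2,3)@(5, 7): e=[30,30,0] → █  [on edge]
    (3,3)@(7, 7): e=[42,22,-4] → ·
  covered (8 px):
    · · · · · · ·
    █ · · · · · ·
    █ █ █ █ · · ·
    █ █ █ · · · ·

Z-buffer (winner per pixel, '.' = empty):
  . . . 0 0 . .
  1 0 0 0 . . .
  1 1 1 1 . . .
  1 1 1 . . . .

Result: -1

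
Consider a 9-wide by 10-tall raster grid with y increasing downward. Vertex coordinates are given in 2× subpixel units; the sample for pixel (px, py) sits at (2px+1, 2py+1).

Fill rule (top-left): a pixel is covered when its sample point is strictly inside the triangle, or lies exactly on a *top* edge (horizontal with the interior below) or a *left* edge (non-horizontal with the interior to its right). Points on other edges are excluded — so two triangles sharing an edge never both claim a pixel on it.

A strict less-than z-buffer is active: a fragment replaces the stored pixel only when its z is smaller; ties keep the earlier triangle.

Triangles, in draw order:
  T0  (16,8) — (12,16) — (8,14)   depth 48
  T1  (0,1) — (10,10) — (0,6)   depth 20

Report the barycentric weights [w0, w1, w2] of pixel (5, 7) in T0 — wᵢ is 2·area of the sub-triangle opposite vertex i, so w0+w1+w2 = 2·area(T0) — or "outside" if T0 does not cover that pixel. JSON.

T0:
  2·area = 40
  edge (16, 8)→(12, 16): d=(-4,8) right/bottom  bias=-1
  edge (12, 16)→(8, 14): d=(-4,-2) top-left  bias=+0
  edge (8, 14)→(16, 8): d=(8,-6) top-left  bias=+0
    (7,4)@(15, 9): e=[4,34,2] → X
    (8,4)@(17, 9): e=[-12,38,14] → .
    (6,5)@(13, 11): e=[12,22,6] → X
    (7,5)@(15, 11): e=[-4,26,18] → .
    (5,6)@(11, 13): e=[20,10,10] → X
    (7,6)@(15, 13): e=[-12,18,34] → .
    (5,7)@(11, 15): e=[12,2,26] → X
    (6,7)@(13, 15): e=[-4,6,38] → .
    (5,8)@(11, 17): e=[4,-6,42] → .
  covered (5 px):
    . . . . . . . . .
    . . . . . . . . .
    . . . . . . . . .
    . . . . . . . . .
    . . . . . . . X .
    . . . . . . X . .
    . . . . . X X . .
    . . . . . X . . .
    . . . . . . . . .
    . . . . . . . . .
T1:
  2·area = 50
  edge (0, 1)→(10, 10): d=(10,9) right/bottom  bias=-1
  edge (10, 10)→(0, 6): d=(-10,-4) top-left  bias=+0
  edge (0, 6)→(0, 1): d=(0,-5) top-left  bias=+0
    (0,1)@(1, 3): e=[11,34,5] → X
    (1,1)@(3, 3): e=[-7,42,15] → .
    (0,2)@(1, 5): e=[31,14,5] → X
    (1,2)@(3, 5): e=[13,22,15] → X
    (2,2)@(5, 5): e=[-5,30,25] → .
    (0,3)@(1, 7): e=[51,-6,5] → .
    (1,3)@(3, 7): e=[33,2,15] → X
    (2,3)@(5, 7): e=[15,10,25] → X
    (3,3)@(7, 7): e=[-3,18,35] → .
    (1,4)@(3, 9): e=[53,-18,15] → .
    (2,4)@(5, 9): e=[35,-10,25] → .
  covered (5 px):
    . . . . . . . . .
    X . . . . . . . .
    X X . . . . . . .
    . X X . . . . . .
    . . . . . . . . .
    . . . . . . . . .
    . . . . . . . . .
    . . . . . . . . .
    . . . . . . . . .
    . . . . . . . . .

Result: [2,26,12]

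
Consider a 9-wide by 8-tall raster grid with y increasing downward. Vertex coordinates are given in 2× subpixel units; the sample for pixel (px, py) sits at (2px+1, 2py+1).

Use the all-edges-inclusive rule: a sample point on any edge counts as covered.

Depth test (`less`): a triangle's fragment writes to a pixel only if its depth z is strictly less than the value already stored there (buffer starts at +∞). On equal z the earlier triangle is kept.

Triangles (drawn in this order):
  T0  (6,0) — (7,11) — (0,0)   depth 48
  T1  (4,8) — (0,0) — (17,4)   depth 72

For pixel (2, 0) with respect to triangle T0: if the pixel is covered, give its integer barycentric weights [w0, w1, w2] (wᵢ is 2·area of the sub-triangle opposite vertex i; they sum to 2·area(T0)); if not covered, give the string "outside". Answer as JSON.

T0:
  2·area = 66
  edge (6, 0)→(7, 11): d=(1,11) inclusive
  edge (7, 11)→(0, 0): d=(-7,-11) inclusive
  edge (0, 0)→(6, 0): d=(6,0) inclusive
    (0,0)@(1, 1): e=[56,4,6] → X
    (1,0)@(3, 1): e=[34,26,6] → X
    (2,0)@(5, 1): e=[12,48,6] → X
    (3,0)@(7, 1): e=[-10,70,6] → .
    (0,1)@(1, 3): e=[58,-10,18] → .
    (1,1)@(3, 3): e=[36,12,18] → X
    (3,1)@(7, 3): e=[-8,56,18] → .
    (1,2)@(3, 5): e=[38,-2,30] → .
    (2,2)@(5, 5): e=[16,20,30] → X
    (3,2)@(7, 5): e=[-6,42,30] → .
    (2,3)@(5, 7): e=[18,6,42] → X
    (3,3)@(7, 7): e=[-4,28,42] → .
    (3,5)@(7, 11): e=[0,0,66] → X  [on edge]
  covered (8 px):
    X X X . . . . . .
    . X X . . . . . .
    . . X . . . . . .
    . . X . . . . . .
    . . . . . . . . .
    . . . X . . . . .
    . . . . . . . . .
    . . . . . . . . .
T1:
  2·area = 120
  edge (4, 8)→(0, 0): d=(-4,-8) inclusive
  edge (0, 0)→(17, 4): d=(17,4) inclusive
  edge (17, 4)→(4, 8): d=(-13,4) inclusive
    (0,0)@(1, 1): e=[4,13,103] → X
    (1,0)@(3, 1): e=[20,5,95] → X
    (2,0)@(5, 1): e=[36,-3,87] → .
    (0,1)@(1, 3): e=[-4,47,77] → .
    (1,1)@(3, 3): e=[12,39,69] → X
    (2,1)@(5, 3): e=[28,31,61] → X
    (3,1)@(7, 3): e=[44,23,53] → X
    (4,1)@(9, 3): e=[60,15,45] → X
    (5,1)@(11, 3): e=[76,7,37] → X
    (6,1)@(13, 3): e=[92,-1,29] → .
    (1,2)@(3, 5): e=[4,73,43] → X
    (6,2)@(13, 5): e=[84,33,3] → X
  covered (15 px):
    X X . . . . . . .
    . X X X X X . . .
    . X X X X X X . .
    . . X X . . . . .
    . . . . . . . . .
    . . . . . . . . .
    . . . . . . . . .
    . . . . . . . . .

Final: [48,6,12]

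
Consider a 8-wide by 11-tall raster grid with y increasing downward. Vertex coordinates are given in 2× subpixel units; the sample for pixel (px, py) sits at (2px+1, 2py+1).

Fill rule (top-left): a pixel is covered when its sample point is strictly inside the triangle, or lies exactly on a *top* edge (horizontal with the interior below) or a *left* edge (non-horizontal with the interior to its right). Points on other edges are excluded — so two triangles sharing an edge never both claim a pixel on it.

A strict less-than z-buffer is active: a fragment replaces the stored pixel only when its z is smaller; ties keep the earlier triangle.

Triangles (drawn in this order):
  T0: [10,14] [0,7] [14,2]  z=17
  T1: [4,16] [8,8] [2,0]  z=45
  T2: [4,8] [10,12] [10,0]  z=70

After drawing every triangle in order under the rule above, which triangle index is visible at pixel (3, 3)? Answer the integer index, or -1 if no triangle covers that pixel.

T0:
  2·area = 148
  edge (10, 14)→(0, 7): d=(-10,-7) top-left  bias=+0
  edge (0, 7)→(14, 2): d=(14,-5) top-left  bias=+0
  edge (14, 2)→(10, 14): d=(-4,12) right/bottom  bias=-1
    (6,1)@(13, 3): e=[131,9,8] → █
    (7,1)@(15, 3): e=[145,19,-16] → ·
    (3,2)@(7, 5): e=[69,7,72] → █
    (4,2)@(9, 5): e=[83,17,48] → █
    (5,2)@(11, 5): e=[97,27,24] → █
    (6,2)@(13, 5): e=[111,37,0] → ·  [on edge]
    (0,3)@(1, 7): e=[7,5,136] → █
    (1,3)@(3, 7): e=[21,15,112] → █
    (2,3)@(5, 7): e=[35,25,88] → █
    (6,3)@(13, 7): e=[91,65,-8] → ·
    (0,4)@(1, 9): e=[-13,33,128] → ·
    (1,4)@(3, 9): e=[1,43,104] → █
    (5,5)@(11, 11): e=[37,111,0] → ·  [on edge]
    (4,8)@(9, 17): e=[-37,185,0] → ·  [on edge]
  covered (18 px):
    · · · · · · · ·
    · · · · · · █ ·
    · · · █ █ █ · ·
    █ █ █ █ █ █ · ·
    · █ █ █ █ █ · ·
    · · · █ █ · · ·
    · · · · █ · · ·
    · · · · · · · ·
    · · · · · · · ·
    · · · · · · · ·
    · · · · · · · ·
T1:
  2·area = 80  (B↔C swapped to make it positive)
  edge (4, 16)→(2, 0): d=(-2,-16) top-left  bias=+0
  edge (2, 0)→(8, 8): d=(6,8) right/bottom  bias=-1
  edge (8, 8)→(4, 16): d=(-4,8) right/bottom  bias=-1
    (1,1)@(3, 3): e=[10,10,60] → █
    (2,1)@(5, 3): e=[42,-6,44] → ·
    (1,2)@(3, 5): e=[6,22,52] → █
    (2,2)@(5, 5): e=[38,6,36] → █
    (3,2)@(7, 5): e=[70,-10,20] → ·
    (1,3)@(3, 7): e=[2,34,44] → █
    (3,3)@(7, 7): e=[66,2,12] → █
    (4,3)@(9, 7): e=[98,-14,-4] → ·
    (1,4)@(3, 9): e=[-2,46,36] → ·
    (2,4)@(5, 9): e=[30,30,20] → █
    (4,4)@(9, 9): e=[94,-2,-12] → ·
    (2,5)@(5, 11): e=[26,42,12] → █
  covered (10 px):
    · · · · · · · ·
    · █ · · · · · ·
    · █ █ · · · · ·
    · █ █ █ · · · ·
    · · █ █ · · · ·
    · · █ · · · · ·
    · · █ · · · · ·
    · · · · · · · ·
    · · · · · · · ·
    · · · · · · · ·
    · · · · · · · ·
T2:
  2·area = 72  (B↔C swapped to make it positive)
  edge (4, 8)→(10, 0): d=(6,-8) top-left  bias=+0
  edge (10, 0)→(10, 12): d=(0,12) right/bottom  bias=-1
  edge (10, 12)→(4, 8): d=(-6,-4) top-left  bias=+0
    (4,1)@(9, 3): e=[10,12,50] → █
    (5,1)@(11, 3): e=[26,-12,58] → ·
    (3,2)@(7, 5): e=[6,36,30] → █
    (5,2)@(11, 5): e=[38,-12,46] → ·
    (2,3)@(5, 7): e=[2,60,10] → █
    (5,3)@(11, 7): e=[50,-12,34] → ·
    (2,4)@(5, 9): e=[14,60,-2] → ·
    (3,4)@(7, 9): e=[30,36,6] → █
    (5,4)@(11, 9): e=[62,-12,22] → ·
    (3,5)@(7, 11): e=[42,36,-6] → ·
    (4,5)@(9, 11): e=[58,12,2] → █
    (5,5)@(11, 11): e=[74,-12,10] → ·
  covered (9 px):
    · · · · · · · ·
    · · · · █ · · ·
    · · · █ █ · · ·
    · · █ █ █ · · ·
    · · · █ █ · · ·
    · · · · █ · · ·
    · · · · · · · ·
    · · · · · · · ·
    · · · · · · · ·
    · · · · · · · ·
    · · · · · · · ·

Z-buffer (winner per pixel, '.' = empty):
  . . . . . . . .
  . 1 . . 2 . 0 .
  . 1 1 0 0 0 . .
  0 0 0 0 0 0 . .
  . 0 0 0 0 0 . .
  . . 1 0 0 . . .
  . . 1 . 0 . . .
  . . . . . . . .
  . . . . . . . .
  . . . . . . . .
  . . . . . . . .

Final: 0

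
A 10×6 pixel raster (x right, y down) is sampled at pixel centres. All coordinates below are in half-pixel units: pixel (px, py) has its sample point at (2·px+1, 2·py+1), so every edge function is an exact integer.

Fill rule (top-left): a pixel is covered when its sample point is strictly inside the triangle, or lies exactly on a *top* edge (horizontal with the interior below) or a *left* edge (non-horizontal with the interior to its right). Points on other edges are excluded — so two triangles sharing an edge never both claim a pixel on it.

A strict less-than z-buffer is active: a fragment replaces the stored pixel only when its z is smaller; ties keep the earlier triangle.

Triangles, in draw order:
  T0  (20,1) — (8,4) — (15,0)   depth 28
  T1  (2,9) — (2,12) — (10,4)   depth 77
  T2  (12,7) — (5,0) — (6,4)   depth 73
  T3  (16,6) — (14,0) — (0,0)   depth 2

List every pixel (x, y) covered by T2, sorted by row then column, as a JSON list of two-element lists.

T0:
  2·area = 27
  edge (20, 1)→(8, 4): d=(-12,3) right/bottom  bias=-1
  edge (8, 4)→(15, 0): d=(7,-4) top-left  bias=+0
  edge (15, 0)→(20, 1): d=(5,1) right/bottom  bias=-1
    (7,0)@(15, 1): e=[15,7,5] → █
    (8,0)@(17, 1): e=[9,15,3] → █
    (9,0)@(19, 1): e=[3,23,1] → █
    (5,1)@(11, 3): e=[3,5,19] → █
    (6,1)@(13, 3): e=[-3,13,17] → ·
    (7,1)@(15, 3): e=[-9,21,15] → ·
    (8,1)@(17, 3): e=[-15,29,13] → ·
    (9,1)@(19, 3): e=[-21,37,11] → ·
    (5,2)@(11, 5): e=[-21,19,29] → ·
  covered (4 px):
    · · · · · · · █ █ █
    · · · · · █ · · · ·
    · · · · · · · · · ·
    · · · · · · · · · ·
    · · · · · · · · · ·
    · · · · · · · · · ·
T1:
  2·area = 24  (B↔C swapped to make it positive)
  edge (2, 9)→(10, 4): d=(8,-5) top-left  bias=+0
  edge (10, 4)→(2, 12): d=(-8,8) right/bottom  bias=-1
  edge (2, 12)→(2, 9): d=(0,-3) top-left  bias=+0
    (6,0)@(13, 1): e=[-9,0,33] → ·  [on edge]
    (5,1)@(11, 3): e=[-3,0,27] → ·  [on edge]
    (4,2)@(9, 5): e=[3,0,21] → ·  [on edge]
    (3,3)@(7, 7): e=[9,0,15] → ·  [on edge]
    (1,4)@(3, 9): e=[5,16,3] → █
    (2,4)@(5, 9): e=[15,0,9] → ·  [on edge]
    (1,5)@(3, 11): e=[21,0,3] → ·  [on edge]
  covered (1 px):
    · · · · · · · · · ·
    · · · · · · · · · ·
    · · · · · · · · · ·
    · · · · · · · · · ·
    · █ · · · · · · · ·
    · · · · · · · · · ·
T2:
  2·area = 21  (B↔C swapped to make it positive)
  edge (12, 7)→(6, 4): d=(-6,-3) top-left  bias=+0
  edge (6, 4)→(5, 0): d=(-1,-4) top-left  bias=+0
  edge (5, 0)→(12, 7): d=(7,7) right/bottom  bias=-1
    (3,1)@(7, 3): e=[9,5,7] → █
    (4,1)@(9, 3): e=[15,13,-7] → ·
    (3,2)@(7, 5): e=[-3,3,21] → ·
    (4,2)@(9, 5): e=[3,11,7] → █
    (5,2)@(11, 5): e=[9,19,-7] → ·
    (4,3)@(9, 7): e=[-9,9,21] → ·
  covered (2 px):
    · · · · · · · · · ·
    · · · █ · · · · · ·
    · · · · █ · · · · ·
    · · · · · · · · · ·
    · · · · · · · · · ·
    · · · · · · · · · ·
T3:
  2·area = 84  (B↔C swapped to make it positive)
  edge (16, 6)→(0, 0): d=(-16,-6) top-left  bias=+0
  edge (0, 0)→(14, 0): d=(14,0) top-left  bias=+0
  edge (14, 0)→(16, 6): d=(2,6) right/bottom  bias=-1
    (1,0)@(3, 1): e=[2,14,68] → █
    (2,0)@(5, 1): e=[14,14,56] → █
    (3,0)@(7, 1): e=[26,14,44] → █
    (4,0)@(9, 1): e=[38,14,32] → █
    (5,0)@(11, 1): e=[50,14,20] → █
    (6,0)@(13, 1): e=[62,14,8] → █
    (7,0)@(15, 1): e=[74,14,-4] → ·
    (1,1)@(3, 3): e=[-30,42,72] → ·
    (2,1)@(5, 3): e=[-18,42,60] → ·
    (3,1)@(7, 3): e=[-6,42,48] → ·
    (4,1)@(9, 3): e=[6,42,36] → █
    (7,1)@(15, 3): e=[42,42,0] → ·  [on edge]
    (8,4)@(17, 9): e=[-42,126,0] → ·  [on edge]
  covered (10 px):
    · █ █ █ █ █ █ · · ·
    · · · · █ █ █ · · ·
    · · · · · · · █ · ·
    · · · · · · · · · ·
    · · · · · · · · · ·
    · · · · · · · · · ·

Result: [[3,1],[4,2]]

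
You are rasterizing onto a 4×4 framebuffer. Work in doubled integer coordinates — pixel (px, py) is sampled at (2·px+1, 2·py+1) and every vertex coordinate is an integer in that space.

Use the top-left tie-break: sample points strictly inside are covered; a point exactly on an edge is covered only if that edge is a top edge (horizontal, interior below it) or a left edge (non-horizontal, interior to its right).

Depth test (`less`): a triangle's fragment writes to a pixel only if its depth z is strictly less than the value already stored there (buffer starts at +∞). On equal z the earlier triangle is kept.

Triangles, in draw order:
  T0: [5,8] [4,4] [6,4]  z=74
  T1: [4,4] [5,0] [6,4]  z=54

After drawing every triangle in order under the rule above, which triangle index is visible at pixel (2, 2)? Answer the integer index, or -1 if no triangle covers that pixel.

T0:
  2·area = 8
  edge (5, 8)→(4, 4): d=(-1,-4) top-left  bias=+0
  edge (4, 4)→(6, 4): d=(2,0) top-left  bias=+0
  edge (6, 4)→(5, 8): d=(-1,4) right/bottom  bias=-1
    (2,2)@(5, 5): e=[3,2,3] → █
    (3,2)@(7, 5): e=[11,2,-5] → ·
    (2,3)@(5, 7): e=[1,6,1] → █
    (3,3)@(7, 7): e=[9,6,-7] → ·
  covered (2 px):
    · · · ·
    · · · ·
    · · █ ·
    · · █ ·
T1:
  2·area = 8
  edge (4, 4)→(5, 0): d=(1,-4) top-left  bias=+0
  edge (5, 0)→(6, 4): d=(1,4) right/bottom  bias=-1
  edge (6, 4)→(4, 4): d=(-2,0) right/bottom  bias=-1
    (2,0)@(5, 1): e=[1,1,6] → █
    (3,0)@(7, 1): e=[9,-7,6] → ·
    (2,1)@(5, 3): e=[3,3,2] → █
    (3,1)@(7, 3): e=[11,-5,2] → ·
    (2,2)@(5, 5): e=[5,5,-2] → ·
  covered (2 px):
    · · █ ·
    · · █ ·
    · · · ·
    · · · ·

Z-buffer (winner per pixel, '.' = empty):
  . . 1 .
  . . 1 .
  . . 0 .
  . . 0 .

Answer: 0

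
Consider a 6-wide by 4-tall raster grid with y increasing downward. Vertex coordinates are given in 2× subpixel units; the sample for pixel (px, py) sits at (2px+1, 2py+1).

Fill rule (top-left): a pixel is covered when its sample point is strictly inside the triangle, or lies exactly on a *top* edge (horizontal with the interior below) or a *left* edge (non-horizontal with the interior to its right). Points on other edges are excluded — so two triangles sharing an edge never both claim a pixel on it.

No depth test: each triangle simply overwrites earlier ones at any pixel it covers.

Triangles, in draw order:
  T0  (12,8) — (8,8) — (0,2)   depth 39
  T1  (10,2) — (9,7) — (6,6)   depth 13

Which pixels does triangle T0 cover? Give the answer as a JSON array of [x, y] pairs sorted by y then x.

T0:
  2·area = 24
  edge (12, 8)→(8, 8): d=(-4,0) right/bottom  bias=-1
  edge (8, 8)→(0, 2): d=(-8,-6) top-left  bias=+0
  edge (0, 2)→(12, 8): d=(12,6) right/bottom  bias=-1
    (2,2)@(5, 5): e=[12,6,6] → X
    (3,2)@(7, 5): e=[12,18,-6] → .
    (2,3)@(5, 7): e=[4,-10,30] → .
    (3,3)@(7, 7): e=[4,2,18] → X
    (4,3)@(9, 7): e=[4,14,6] → X
    (5,3)@(11, 7): e=[4,26,-6] → .
  covered (3 px):
    . . . . . .
    . . . . . .
    . . X . . .
    . . . X X .
T1:
  2·area = 16
  edge (10, 2)→(9, 7): d=(-1,5) right/bottom  bias=-1
  edge (9, 7)→(6, 6): d=(-3,-1) top-left  bias=+0
  edge (6, 6)→(10, 2): d=(4,-4) top-left  bias=+0
    (5,0)@(11, 1): e=[-4,20,0] → .  [on edge]
    (4,1)@(9, 3): e=[4,12,0] → X  [on edge]
    (5,1)@(11, 3): e=[-6,14,8] → .
    (1,2)@(3, 5): e=[32,0,-16] → .  [on edge]
    (3,2)@(7, 5): e=[12,4,0] → X  [on edge]
    (5,2)@(11, 5): e=[-8,8,16] → .
    (2,3)@(5, 7): e=[20,-4,0] → .  [on edge]
    (3,3)@(7, 7): e=[10,-2,8] → .
    (4,3)@(9, 7): e=[0,0,16] → .  [on edge]
  covered (3 px):
    . . . . . .
    . . . . X .
    . . . X X .
    . . . . . .

Result: [[2,2],[3,3],[4,3]]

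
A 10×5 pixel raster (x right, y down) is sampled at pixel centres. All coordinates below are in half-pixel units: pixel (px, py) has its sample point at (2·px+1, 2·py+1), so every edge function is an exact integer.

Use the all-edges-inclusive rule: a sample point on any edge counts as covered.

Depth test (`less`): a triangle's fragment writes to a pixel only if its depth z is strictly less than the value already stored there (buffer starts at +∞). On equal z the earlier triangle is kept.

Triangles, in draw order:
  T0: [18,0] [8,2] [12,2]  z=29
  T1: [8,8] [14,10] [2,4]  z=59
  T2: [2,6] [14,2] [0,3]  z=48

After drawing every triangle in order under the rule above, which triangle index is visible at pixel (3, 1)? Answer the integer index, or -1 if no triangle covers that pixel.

T0:
  2·area = 8  (B↔C swapped to make it positive)
  edge (18, 0)→(12, 2): d=(-6,2) inclusive
  edge (12, 2)→(8, 2): d=(-4,0) inclusive
  edge (8, 2)→(18, 0): d=(10,-2) inclusive
    (6,0)@(13, 1): e=[4,4,0] → #  [on edge]
    (7,0)@(15, 1): e=[0,4,4] → #  [on edge]
    (8,0)@(17, 1): e=[-4,4,8] → ·
    (1,1)@(3, 3): e=[12,-4,0] → ·  [on edge]
    (4,1)@(9, 3): e=[0,-4,12] → ·  [on edge]
    (6,1)@(13, 3): e=[-8,-4,20] → ·
    (7,1)@(15, 3): e=[-12,-4,24] → ·
    (1,2)@(3, 5): e=[0,-12,20] → ·  [on edge]
  covered (2 px):
    · · · · · · # # · ·
    · · · · · · · · · ·
    · · · · · · · · · ·
    · · · · · · · · · ·
    · · · · · · · · · ·
T1:
  2·area = 12  (B↔C swapped to make it positive)
  edge (8, 8)→(2, 4): d=(-6,-4) inclusive
  edge (2, 4)→(14, 10): d=(12,6) inclusive
  edge (14, 10)→(8, 8): d=(-6,-2) inclusive
    (2,3)@(5, 7): e=[-6,18,0] → ·  [on edge]
    (3,3)@(7, 7): e=[2,6,4] → #
    (4,3)@(9, 7): e=[10,-6,8] → ·
    (3,4)@(7, 9): e=[-10,30,-8] → ·
    (5,4)@(11, 9): e=[6,6,0] → #  [on edge]
    (6,4)@(13, 9): e=[14,-6,4] → ·
  covered (2 px):
    · · · · · · · · · ·
    · · · · · · · · · ·
    · · · · · · · · · ·
    · · · # · · · · · ·
    · · · · · # · · · ·
T2:
  2·area = 44  (B↔C swapped to make it positive)
  edge (2, 6)→(0, 3): d=(-2,-3) inclusive
  edge (0, 3)→(14, 2): d=(14,-1) inclusive
  edge (14, 2)→(2, 6): d=(-12,4) inclusive
    (8,0)@(17, 1): e=[55,-11,0] → ·  [on edge]
    (0,1)@(1, 3): e=[3,1,40] → #
    (1,1)@(3, 3): e=[9,3,32] → #
    (2,1)@(5, 3): e=[15,5,24] → #
    (3,1)@(7, 3): e=[21,7,16] → #
    (4,1)@(9, 3): e=[27,9,8] → #
    (5,1)@(11, 3): e=[33,11,0] → #  [on edge]
    (6,1)@(13, 3): e=[39,13,-8] → ·
    (0,2)@(1, 5): e=[-1,29,16] → ·
    (1,2)@(3, 5): e=[5,31,8] → #
    (2,2)@(5, 5): e=[11,33,0] → #  [on edge]
    (3,2)@(7, 5): e=[17,35,-8] → ·
  covered (8 px):
    · · · · · · · · · ·
    # # # # # # · · · ·
    · # # · · · · · · ·
    · · · · · · · · · ·
    · · · · · · · · · ·

Z-buffer (winner per pixel, '.' = empty):
  . . . . . . 0 0 . .
  2 2 2 2 2 2 . . . .
  . 2 2 . . . . . . .
  . . . 1 . . . . . .
  . . . . . 1 . . . .

Answer: 2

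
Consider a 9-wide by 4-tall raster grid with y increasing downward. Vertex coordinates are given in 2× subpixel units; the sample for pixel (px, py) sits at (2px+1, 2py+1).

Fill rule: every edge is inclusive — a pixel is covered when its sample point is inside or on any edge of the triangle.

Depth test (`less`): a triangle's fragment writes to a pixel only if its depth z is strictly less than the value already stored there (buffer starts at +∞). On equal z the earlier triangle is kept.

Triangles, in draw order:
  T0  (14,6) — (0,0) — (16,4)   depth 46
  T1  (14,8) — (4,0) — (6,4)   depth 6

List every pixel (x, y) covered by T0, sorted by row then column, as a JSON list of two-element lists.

T0:
  2·area = 40
  edge (14, 6)→(0, 0): d=(-14,-6) inclusive
  edge (0, 0)→(16, 4): d=(16,4) inclusive
  edge (16, 4)→(14, 6): d=(-2,2) inclusive
    (1,0)@(3, 1): e=[4,4,32] → X
    (2,0)@(5, 1): e=[16,-4,28] → .
    (1,1)@(3, 3): e=[-24,36,28] → .
    (3,1)@(7, 3): e=[0,20,20] → X  [on edge]
    (4,1)@(9, 3): e=[12,12,16] → X
    (5,1)@(11, 3): e=[24,4,12] → X
    (6,1)@(13, 3): e=[36,-4,8] → .
    (8,1)@(17, 3): e=[60,-20,0] → .  [on edge]
    (3,2)@(7, 5): e=[-28,52,16] → .
    (4,2)@(9, 5): e=[-16,44,12] → .
    (5,2)@(11, 5): e=[-4,36,8] → .
    (6,2)@(13, 5): e=[8,28,4] → X
    (7,2)@(15, 5): e=[20,20,0] → X  [on edge]
    (6,3)@(13, 7): e=[-20,60,0] → .  [on edge]
  covered (6 px):
    . X . . . . . . .
    . . . X X X . . .
    . . . . . . X X .
    . . . . . . . . .
T1:
  2·area = 24  (B↔C swapped to make it positive)
  edge (14, 8)→(6, 4): d=(-8,-4) inclusive
  edge (6, 4)→(4, 0): d=(-2,-4) inclusive
  edge (4, 0)→(14, 8): d=(10,8) inclusive
    (2,0)@(5, 1): e=[20,2,2] → X
    (3,0)@(7, 1): e=[28,10,-14] → .
    (2,1)@(5, 3): e=[4,-2,22] → .
    (3,1)@(7, 3): e=[12,6,6] → X
    (4,1)@(9, 3): e=[20,14,-10] → .
    (3,2)@(7, 5): e=[-4,2,26] → .
    (4,2)@(9, 5): e=[4,10,10] → X
    (5,2)@(11, 5): e=[12,18,-6] → .
    (4,3)@(9, 7): e=[-12,6,30] → .
  covered (3 px):
    . . X . . . . . .
    . . . X . . . . .
    . . . . X . . . .
    . . . . . . . . .

Result: [[1,0],[3,1],[4,1],[5,1],[6,2],[7,2]]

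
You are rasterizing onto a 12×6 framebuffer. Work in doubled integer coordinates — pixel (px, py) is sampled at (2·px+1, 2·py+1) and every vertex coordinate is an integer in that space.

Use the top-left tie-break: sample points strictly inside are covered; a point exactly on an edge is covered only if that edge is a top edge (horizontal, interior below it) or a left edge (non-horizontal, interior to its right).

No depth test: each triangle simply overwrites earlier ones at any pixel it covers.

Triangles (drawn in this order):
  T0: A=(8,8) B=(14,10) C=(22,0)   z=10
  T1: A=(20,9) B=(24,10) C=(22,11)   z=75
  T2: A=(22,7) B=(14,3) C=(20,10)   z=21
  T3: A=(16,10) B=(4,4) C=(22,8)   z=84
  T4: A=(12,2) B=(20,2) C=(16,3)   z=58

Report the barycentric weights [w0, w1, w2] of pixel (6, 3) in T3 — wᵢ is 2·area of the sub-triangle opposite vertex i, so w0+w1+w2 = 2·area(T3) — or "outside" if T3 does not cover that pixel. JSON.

T0:
  2·area = 76  (B↔C swapped to make it positive)
  edge (8, 8)→(22, 0): d=(14,-8) top-left  bias=+0
  edge (22, 0)→(14, 10): d=(-8,10) right/bottom  bias=-1
  edge (14, 10)→(8, 8): d=(-6,-2) top-left  bias=+0
    (10,0)@(21, 1): e=[6,2,68] → #
    (11,0)@(23, 1): e=[22,-18,72] → ·
    (8,1)@(17, 3): e=[2,26,48] → #
    (9,1)@(19, 3): e=[18,6,52] → #
    (10,1)@(21, 3): e=[34,-14,56] → ·
    (7,2)@(15, 5): e=[14,30,32] → #
    (9,2)@(19, 5): e=[46,-10,40] → ·
    (2,3)@(5, 7): e=[-38,114,0] → ·  [on edge]
    (5,3)@(11, 7): e=[10,54,12] → #
    (6,3)@(13, 7): e=[26,34,16] → #
    (8,3)@(17, 7): e=[58,-6,24] → ·
    (5,4)@(11, 9): e=[38,38,0] → #  [on edge]
    (8,5)@(17, 11): e=[114,-38,0] → ·  [on edge]
  covered (10 px):
    · · · · · · · · · · # ·
    · · · · · · · · # # · ·
    · · · · · · · # # · · ·
    · · · · · # # # · · · ·
    · · · · · # # · · · · ·
    · · · · · · · · · · · ·
T1:
  2·area = 6
  edge (20, 9)→(24, 10): d=(4,1) right/bottom  bias=-1
  edge (24, 10)→(22, 11): d=(-2,1) right/bottom  bias=-1
  edge (22, 11)→(20, 9): d=(-2,-2) top-left  bias=+0
  covered (0 px):
    · · · · · · · · · · · ·
    · · · · · · · · · · · ·
    · · · · · · · · · · · ·
    · · · · · · · · · · · ·
    · · · · · · · · · · · ·
    · · · · · · · · · · · ·
T2:
  2·area = 32  (B↔C swapped to make it positive)
  edge (22, 7)→(20, 10): d=(-2,3) right/bottom  bias=-1
  edge (20, 10)→(14, 3): d=(-6,-7) top-left  bias=+0
  edge (14, 3)→(22, 7): d=(8,4) right/bottom  bias=-1
    (8,2)@(17, 5): e=[19,9,4] → #
    (9,2)@(19, 5): e=[13,23,-4] → ·
    (8,3)@(17, 7): e=[15,-3,20] → ·
    (9,3)@(19, 7): e=[9,11,12] → #
    (10,3)@(21, 7): e=[3,25,4] → #
    (11,3)@(23, 7): e=[-3,39,-4] → ·
    (9,4)@(19, 9): e=[5,-1,28] → ·
    (10,4)@(21, 9): e=[-1,13,20] → ·
  covered (3 px):
    · · · · · · · · · · · ·
    · · · · · · · · · · · ·
    · · · · · · · · # · · ·
    · · · · · · · · · # # ·
    · · · · · · · · · · · ·
    · · · · · · · · · · · ·
T3:
  2·area = 60
  edge (16, 10)→(4, 4): d=(-12,-6) top-left  bias=+0
  edge (4, 4)→(22, 8): d=(18,4) right/bottom  bias=-1
  edge (22, 8)→(16, 10): d=(-6,2) right/bottom  bias=-1
    (3,2)@(7, 5): e=[6,6,48] → #
    (4,2)@(9, 5): e=[18,-2,44] → ·
    (3,3)@(7, 7): e=[-18,42,36] → ·
    (5,3)@(11, 7): e=[6,26,28] → #
    (6,3)@(13, 7): e=[18,18,24] → #
    (7,3)@(15, 7): e=[30,10,20] → #
    (8,3)@(17, 7): e=[42,2,16] → #
    (9,3)@(19, 7): e=[54,-6,12] → ·
    (5,4)@(11, 9): e=[-18,62,16] → ·
    (6,4)@(13, 9): e=[-6,54,12] → ·
    (7,4)@(15, 9): e=[6,46,8] → #
    (9,4)@(19, 9): e=[30,30,0] → ·  [on edge]
    (6,5)@(13, 11): e=[-30,90,0] → ·  [on edge]
  covered (7 px):
    · · · · · · · · · · · ·
    · · · · · · · · · · · ·
    · · · # · · · · · · · ·
    · · · · · # # # # · · ·
    · · · · · · · # # · · ·
    · · · · · · · · · · · ·
T4:
  2·area = 8
  edge (12, 2)→(20, 2): d=(8,0) top-left  bias=+0
  edge (20, 2)→(16, 3): d=(-4,1) right/bottom  bias=-1
  edge (16, 3)→(12, 2): d=(-4,-1) top-left  bias=+0
  covered (0 px):
    · · · · · · · · · · · ·
    · · · · · · · · · · · ·
    · · · · · · · · · · · ·
    · · · · · · · · · · · ·
    · · · · · · · · · · · ·
    · · · · · · · · · · · ·

Result: [18,24,18]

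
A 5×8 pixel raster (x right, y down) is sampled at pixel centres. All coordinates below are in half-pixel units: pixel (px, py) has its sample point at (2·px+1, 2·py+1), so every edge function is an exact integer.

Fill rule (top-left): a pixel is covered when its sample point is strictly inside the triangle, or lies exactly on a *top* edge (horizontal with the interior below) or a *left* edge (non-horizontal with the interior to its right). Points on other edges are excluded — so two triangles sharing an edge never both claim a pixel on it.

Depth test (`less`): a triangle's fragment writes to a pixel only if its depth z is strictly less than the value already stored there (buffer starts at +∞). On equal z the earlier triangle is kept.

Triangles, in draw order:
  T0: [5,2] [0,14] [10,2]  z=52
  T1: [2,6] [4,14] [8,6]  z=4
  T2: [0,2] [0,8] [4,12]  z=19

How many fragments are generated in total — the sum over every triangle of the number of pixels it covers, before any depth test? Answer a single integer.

T0:
  2·area = 60  (B↔C swapped to make it positive)
  edge (5, 2)→(10, 2): d=(5,0) top-left  bias=+0
  edge (10, 2)→(0, 14): d=(-10,12) right/bottom  bias=-1
  edge (0, 14)→(5, 2): d=(5,-12) top-left  bias=+0
    (2,1)@(5, 3): e=[5,50,5] → X
    (3,1)@(7, 3): e=[5,26,29] → X
    (4,1)@(9, 3): e=[5,2,53] → X
    (2,2)@(5, 5): e=[15,30,15] → X
    (4,2)@(9, 5): e=[15,-18,63] → .
    (1,3)@(3, 7): e=[25,34,1] → X
    (3,3)@(7, 7): e=[25,-14,49] → .
    (1,4)@(3, 9): e=[35,14,11] → X
    (2,4)@(5, 9): e=[35,-10,35] → .
    (1,5)@(3, 11): e=[45,-6,21] → .
  covered (8 px):
    . . . . .
    . . X X X
    . . X X .
    . X X . .
    . X . . .
    . . . . .
    . . . . .
    . . . . .
T1:
  2·area = 48  (B↔C swapped to make it positive)
  edge (2, 6)→(8, 6): d=(6,0) top-left  bias=+0
  edge (8, 6)→(4, 14): d=(-4,8) right/bottom  bias=-1
  edge (4, 14)→(2, 6): d=(-2,-8) top-left  bias=+0
    (1,3)@(3, 7): e=[6,36,6] → X
    (2,3)@(5, 7): e=[6,20,22] → X
    (3,3)@(7, 7): e=[6,4,38] → X
    (4,3)@(9, 7): e=[6,-12,54] → .
    (1,4)@(3, 9): e=[18,28,2] → X
    (3,4)@(7, 9): e=[18,-4,34] → .
    (1,5)@(3, 11): e=[30,20,-2] → .
    (2,5)@(5, 11): e=[30,4,14] → X
    (3,5)@(7, 11): e=[30,-12,30] → .
    (2,6)@(5, 13): e=[42,-4,10] → .
  covered (6 px):
    . . . . .
    . . . . .
    . . . . .
    . X X X .
    . X X . .
    . . X . .
    . . . . .
    . . . . .
T2:
  2·area = 24  (B↔C swapped to make it positive)
  edge (0, 2)→(4, 12): d=(4,10) right/bottom  bias=-1
  edge (4, 12)→(0, 8): d=(-4,-4) top-left  bias=+0
  edge (0, 8)→(0, 2): d=(0,-6) top-left  bias=+0
    (0,2)@(1, 5): e=[2,16,6] → X
    (1,2)@(3, 5): e=[-18,24,18] → .
    (0,3)@(1, 7): e=[10,8,6] → X
    (1,3)@(3, 7): e=[-10,16,18] → .
    (0,4)@(1, 9): e=[18,0,6] → X  [on edge]
    (1,4)@(3, 9): e=[-2,8,18] → .
    (0,5)@(1, 11): e=[26,-8,6] → .
    (1,5)@(3, 11): e=[6,0,18] → X  [on edge]
    (2,5)@(5, 11): e=[-14,8,30] → .
    (1,6)@(3, 13): e=[14,-8,18] → .
    (2,6)@(5, 13): e=[-6,0,30] → .  [on edge]
    (3,7)@(7, 15): e=[-18,0,42] → .  [on edge]
  covered (4 px):
    . . . . .
    . . . . .
    X . . . .
    X . . . .
    X . . . .
    . X . . .
    . . . . .
    . . . . .

Answer: 18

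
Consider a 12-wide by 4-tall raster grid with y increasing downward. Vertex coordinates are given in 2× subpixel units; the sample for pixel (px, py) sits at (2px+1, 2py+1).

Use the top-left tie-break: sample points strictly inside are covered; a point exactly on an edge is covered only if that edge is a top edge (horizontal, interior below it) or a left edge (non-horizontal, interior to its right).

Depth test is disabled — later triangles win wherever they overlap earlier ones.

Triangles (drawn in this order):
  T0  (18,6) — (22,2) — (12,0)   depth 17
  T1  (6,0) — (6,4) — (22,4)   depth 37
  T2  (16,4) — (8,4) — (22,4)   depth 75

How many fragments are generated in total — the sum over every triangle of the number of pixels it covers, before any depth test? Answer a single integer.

T0:
  2·area = 48  (B↔C swapped to make it positive)
  edge (18, 6)→(12, 0): d=(-6,-6) top-left  bias=+0
  edge (12, 0)→(22, 2): d=(10,2) right/bottom  bias=-1
  edge (22, 2)→(18, 6): d=(-4,4) right/bottom  bias=-1
    (6,0)@(13, 1): e=[0,8,40] → X  [on edge]
    (7,0)@(15, 1): e=[12,4,32] → X
    (8,0)@(17, 1): e=[24,0,24] → .  [on edge]
    (11,0)@(23, 1): e=[60,-12,0] → .  [on edge]
    (6,1)@(13, 3): e=[-12,28,32] → .
    (7,1)@(15, 3): e=[0,24,24] → X  [on edge]
    (8,1)@(17, 3): e=[12,20,16] → X
    (9,1)@(19, 3): e=[24,16,8] → X
    (10,1)@(21, 3): e=[36,12,0] → .  [on edge]
    (7,2)@(15, 5): e=[-12,44,16] → .
    (8,2)@(17, 5): e=[0,40,8] → X  [on edge]
    (9,2)@(19, 5): e=[12,36,0] → .  [on edge]
    (8,3)@(17, 7): e=[-12,60,0] → .  [on edge]
    (9,3)@(19, 7): e=[0,56,-8] → .  [on edge]
  covered (6 px):
    . . . . . . X X . . . .
    . . . . . . . X X X . .
    . . . . . . . . X . . .
    . . . . . . . . . . . .
T1:
  2·area = 64  (B↔C swapped to make it positive)
  edge (6, 0)→(22, 4): d=(16,4) right/bottom  bias=-1
  edge (22, 4)→(6, 4): d=(-16,0) right/bottom  bias=-1
  edge (6, 4)→(6, 0): d=(0,-4) top-left  bias=+0
    (3,0)@(7, 1): e=[12,48,4] → X
    (4,0)@(9, 1): e=[4,48,12] → X
    (5,0)@(11, 1): e=[-4,48,20] → .
    (3,1)@(7, 3): e=[44,16,4] → X
    (5,1)@(11, 3): e=[28,16,20] → X
    (6,1)@(13, 3): e=[20,16,28] → X
    (7,1)@(15, 3): e=[12,16,36] → X
    (8,1)@(17, 3): e=[4,16,44] → X
    (9,1)@(19, 3): e=[-4,16,52] → .
    (3,2)@(7, 5): e=[76,-16,4] → .
    (4,2)@(9, 5): e=[68,-16,12] → .
    (5,2)@(11, 5): e=[60,-16,20] → .
  covered (8 px):
    . . . X X . . . . . . .
    . . . X X X X X X . . .
    . . . . . . . . . . . .
    . . . . . . . . . . . .
T2:
  degenerate (2·area = 0) — covers nothing

Final: 14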